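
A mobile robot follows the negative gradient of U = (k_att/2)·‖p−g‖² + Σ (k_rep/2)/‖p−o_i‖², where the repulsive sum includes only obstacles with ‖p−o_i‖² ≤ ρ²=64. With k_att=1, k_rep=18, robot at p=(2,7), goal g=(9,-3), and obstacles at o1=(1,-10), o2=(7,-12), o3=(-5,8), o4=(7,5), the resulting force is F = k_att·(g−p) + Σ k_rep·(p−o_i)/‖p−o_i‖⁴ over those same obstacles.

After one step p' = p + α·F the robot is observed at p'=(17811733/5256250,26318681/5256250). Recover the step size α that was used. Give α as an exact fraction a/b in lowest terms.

α = 1/5

F_att = 1·(g−p) = 1·(7,-10) = (7.0000,-10.0000)
o1: d²=290 > ρ²=64 → inactive
o2: d²=386 > ρ²=64 → inactive
o3: d²=50 ≤ ρ²=64; F_rep = 18·(7,-1)/50² = (0.0504,-0.0072)
o4: d²=29 ≤ ρ²=64; F_rep = 18·(-5,2)/29² = (-0.1070,0.0428)
F = F_att + ΣF_rep = (6.9434,-9.9644)
Δp = p'−p = (1.3887,-1.9929); α = Δx/Fx = (7299233/5256250) / (7299233/1051250) = 1/5
check: Δy/Fy = (-10475069/5256250) / (-10475069/1051250) = 1/5 ✓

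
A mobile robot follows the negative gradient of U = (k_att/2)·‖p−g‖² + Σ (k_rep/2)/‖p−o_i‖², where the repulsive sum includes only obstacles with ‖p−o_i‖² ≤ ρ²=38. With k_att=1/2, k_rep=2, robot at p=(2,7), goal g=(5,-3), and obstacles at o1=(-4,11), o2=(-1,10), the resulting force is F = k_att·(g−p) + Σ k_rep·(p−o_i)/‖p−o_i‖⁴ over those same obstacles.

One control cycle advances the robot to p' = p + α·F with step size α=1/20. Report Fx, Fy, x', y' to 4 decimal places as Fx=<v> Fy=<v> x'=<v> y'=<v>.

Fx=1.5185 Fy=-5.0185 x'=2.0759 y'=6.7491

F_att = 1/2·(g−p) = 1/2·(3,-10) = (1.5000,-5.0000)
o1: d²=52 > ρ²=38 → inactive
o2: d²=18 ≤ ρ²=38; F_rep = 2·(3,-3)/18² = (0.0185,-0.0185)
F = F_att + ΣF_rep = (1.5185,-5.0185)
p' = p + 1/20·F = (2.0759,6.7491)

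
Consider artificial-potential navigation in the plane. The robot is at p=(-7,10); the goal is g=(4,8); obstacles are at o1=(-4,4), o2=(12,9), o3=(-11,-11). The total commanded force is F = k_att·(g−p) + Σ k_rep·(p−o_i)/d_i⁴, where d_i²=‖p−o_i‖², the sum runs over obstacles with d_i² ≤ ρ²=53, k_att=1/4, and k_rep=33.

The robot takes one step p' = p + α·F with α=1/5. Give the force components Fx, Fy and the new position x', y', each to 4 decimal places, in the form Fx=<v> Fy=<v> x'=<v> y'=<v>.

F_att = 1/4·(g−p) = 1/4·(11,-2) = (2.7500,-0.5000)
o1: d²=45 ≤ ρ²=53; F_rep = 33·(-3,6)/45² = (-0.0489,0.0978)
o2: d²=362 > ρ²=53 → inactive
o3: d²=457 > ρ²=53 → inactive
F = F_att + ΣF_rep = (2.7011,-0.4022)
p' = p + 1/5·F = (-6.4598,9.9196)

Fx=2.7011 Fy=-0.4022 x'=-6.4598 y'=9.9196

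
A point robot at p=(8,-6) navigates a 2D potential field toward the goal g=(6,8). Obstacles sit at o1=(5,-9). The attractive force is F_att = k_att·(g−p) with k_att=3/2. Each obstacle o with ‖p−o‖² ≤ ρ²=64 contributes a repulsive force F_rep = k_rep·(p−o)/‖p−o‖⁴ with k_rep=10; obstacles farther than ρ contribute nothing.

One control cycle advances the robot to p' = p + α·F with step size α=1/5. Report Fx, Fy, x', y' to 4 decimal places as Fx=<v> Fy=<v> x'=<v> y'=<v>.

F_att = 3/2·(g−p) = 3/2·(-2,14) = (-3.0000,21.0000)
o1: d²=18 ≤ ρ²=64; F_rep = 10·(3,3)/18² = (0.0926,0.0926)
F = F_att + ΣF_rep = (-2.9074,21.0926)
p' = p + 1/5·F = (7.4185,-1.7815)

Fx=-2.9074 Fy=21.0926 x'=7.4185 y'=-1.7815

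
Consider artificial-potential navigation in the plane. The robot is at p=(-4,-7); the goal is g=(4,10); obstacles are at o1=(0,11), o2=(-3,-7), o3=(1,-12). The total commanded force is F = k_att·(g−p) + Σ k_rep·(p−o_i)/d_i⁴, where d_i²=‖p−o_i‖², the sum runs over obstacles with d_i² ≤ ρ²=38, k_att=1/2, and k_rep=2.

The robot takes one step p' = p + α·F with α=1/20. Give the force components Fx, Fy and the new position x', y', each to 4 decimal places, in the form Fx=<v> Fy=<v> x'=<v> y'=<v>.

F_att = 1/2·(g−p) = 1/2·(8,17) = (4.0000,8.5000)
o1: d²=340 > ρ²=38 → inactive
o2: d²=1 ≤ ρ²=38; F_rep = 2·(-1,0)/1² = (-2.0000,0.0000)
o3: d²=50 > ρ²=38 → inactive
F = F_att + ΣF_rep = (2.0000,8.5000)
p' = p + 1/20·F = (-3.9000,-6.5750)

Fx=2.0000 Fy=8.5000 x'=-3.9000 y'=-6.5750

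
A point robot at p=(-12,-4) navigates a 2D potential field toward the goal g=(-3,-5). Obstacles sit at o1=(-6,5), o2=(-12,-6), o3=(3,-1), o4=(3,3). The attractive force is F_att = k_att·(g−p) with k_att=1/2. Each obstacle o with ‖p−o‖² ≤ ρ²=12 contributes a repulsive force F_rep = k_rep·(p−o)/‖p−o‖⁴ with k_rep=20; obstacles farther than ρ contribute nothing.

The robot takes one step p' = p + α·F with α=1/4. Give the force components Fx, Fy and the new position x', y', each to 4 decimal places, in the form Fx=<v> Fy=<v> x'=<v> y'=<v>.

Fx=4.5000 Fy=2.0000 x'=-10.8750 y'=-3.5000

F_att = 1/2·(g−p) = 1/2·(9,-1) = (4.5000,-0.5000)
o1: d²=117 > ρ²=12 → inactive
o2: d²=4 ≤ ρ²=12; F_rep = 20·(0,2)/4² = (0.0000,2.5000)
o3: d²=234 > ρ²=12 → inactive
o4: d²=274 > ρ²=12 → inactive
F = F_att + ΣF_rep = (4.5000,2.0000)
p' = p + 1/4·F = (-10.8750,-3.5000)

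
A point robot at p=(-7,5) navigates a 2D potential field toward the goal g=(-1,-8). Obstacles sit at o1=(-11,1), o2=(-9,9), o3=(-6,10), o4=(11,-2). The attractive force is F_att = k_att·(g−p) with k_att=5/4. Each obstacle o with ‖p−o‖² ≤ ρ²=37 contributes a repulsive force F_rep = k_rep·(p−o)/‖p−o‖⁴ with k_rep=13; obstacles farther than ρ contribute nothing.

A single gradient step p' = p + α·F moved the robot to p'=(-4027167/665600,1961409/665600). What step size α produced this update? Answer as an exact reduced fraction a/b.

F_att = 5/4·(g−p) = 5/4·(6,-13) = (7.5000,-16.2500)
o1: d²=32 ≤ ρ²=37; F_rep = 13·(4,4)/32² = (0.0508,0.0508)
o2: d²=20 ≤ ρ²=37; F_rep = 13·(2,-4)/20² = (0.0650,-0.1300)
o3: d²=26 ≤ ρ²=37; F_rep = 13·(-1,-5)/26² = (-0.0192,-0.0962)
o4: d²=373 > ρ²=37 → inactive
F = F_att + ΣF_rep = (7.5966,-16.4254)
Δp = p'−p = (0.9496,-2.0532); α = Δx/Fx = (632033/665600) / (632033/83200) = 1/8
check: Δy/Fy = (-1366591/665600) / (-1366591/83200) = 1/8 ✓

α = 1/8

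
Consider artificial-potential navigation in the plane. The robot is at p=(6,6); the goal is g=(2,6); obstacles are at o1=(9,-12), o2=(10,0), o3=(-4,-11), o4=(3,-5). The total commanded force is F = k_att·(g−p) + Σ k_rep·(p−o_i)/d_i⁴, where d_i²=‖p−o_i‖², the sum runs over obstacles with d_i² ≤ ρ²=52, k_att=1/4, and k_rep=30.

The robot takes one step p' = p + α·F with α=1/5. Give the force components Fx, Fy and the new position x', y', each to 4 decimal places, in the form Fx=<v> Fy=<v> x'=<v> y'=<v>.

Fx=-1.0444 Fy=0.0666 x'=5.7911 y'=6.0133

F_att = 1/4·(g−p) = 1/4·(-4,0) = (-1.0000,0.0000)
o1: d²=333 > ρ²=52 → inactive
o2: d²=52 ≤ ρ²=52; F_rep = 30·(-4,6)/52² = (-0.0444,0.0666)
o3: d²=389 > ρ²=52 → inactive
o4: d²=130 > ρ²=52 → inactive
F = F_att + ΣF_rep = (-1.0444,0.0666)
p' = p + 1/5·F = (5.7911,6.0133)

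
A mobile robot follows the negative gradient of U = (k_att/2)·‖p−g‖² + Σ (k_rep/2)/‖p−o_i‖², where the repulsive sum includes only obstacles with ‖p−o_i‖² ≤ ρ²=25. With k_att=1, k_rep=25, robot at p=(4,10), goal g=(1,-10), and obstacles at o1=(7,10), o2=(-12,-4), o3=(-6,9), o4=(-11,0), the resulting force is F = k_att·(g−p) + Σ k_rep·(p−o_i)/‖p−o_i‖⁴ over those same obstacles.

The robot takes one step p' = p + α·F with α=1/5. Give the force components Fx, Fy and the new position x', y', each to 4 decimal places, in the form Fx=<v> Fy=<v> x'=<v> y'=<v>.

Fx=-3.9259 Fy=-20.0000 x'=3.2148 y'=6.0000

F_att = 1·(g−p) = 1·(-3,-20) = (-3.0000,-20.0000)
o1: d²=9 ≤ ρ²=25; F_rep = 25·(-3,0)/9² = (-0.9259,0.0000)
o2: d²=452 > ρ²=25 → inactive
o3: d²=101 > ρ²=25 → inactive
o4: d²=325 > ρ²=25 → inactive
F = F_att + ΣF_rep = (-3.9259,-20.0000)
p' = p + 1/5·F = (3.2148,6.0000)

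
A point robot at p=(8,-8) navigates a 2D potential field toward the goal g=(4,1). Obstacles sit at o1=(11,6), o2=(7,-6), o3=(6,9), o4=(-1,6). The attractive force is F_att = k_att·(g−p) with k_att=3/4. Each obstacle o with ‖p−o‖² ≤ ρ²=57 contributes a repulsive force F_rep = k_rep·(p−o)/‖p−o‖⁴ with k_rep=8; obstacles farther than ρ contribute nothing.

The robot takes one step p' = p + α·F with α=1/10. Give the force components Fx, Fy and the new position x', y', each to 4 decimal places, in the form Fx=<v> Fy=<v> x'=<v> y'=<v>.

F_att = 3/4·(g−p) = 3/4·(-4,9) = (-3.0000,6.7500)
o1: d²=205 > ρ²=57 → inactive
o2: d²=5 ≤ ρ²=57; F_rep = 8·(1,-2)/5² = (0.3200,-0.6400)
o3: d²=293 > ρ²=57 → inactive
o4: d²=277 > ρ²=57 → inactive
F = F_att + ΣF_rep = (-2.6800,6.1100)
p' = p + 1/10·F = (7.7320,-7.3890)

Fx=-2.6800 Fy=6.1100 x'=7.7320 y'=-7.3890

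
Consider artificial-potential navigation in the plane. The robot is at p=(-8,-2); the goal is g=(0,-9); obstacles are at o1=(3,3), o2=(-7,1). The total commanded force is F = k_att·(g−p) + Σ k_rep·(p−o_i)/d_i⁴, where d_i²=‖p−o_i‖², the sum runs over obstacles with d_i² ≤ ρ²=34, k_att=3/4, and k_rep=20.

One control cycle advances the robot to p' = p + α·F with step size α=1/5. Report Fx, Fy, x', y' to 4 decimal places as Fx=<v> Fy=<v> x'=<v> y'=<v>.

Fx=5.8000 Fy=-5.8500 x'=-6.8400 y'=-3.1700

F_att = 3/4·(g−p) = 3/4·(8,-7) = (6.0000,-5.2500)
o1: d²=146 > ρ²=34 → inactive
o2: d²=10 ≤ ρ²=34; F_rep = 20·(-1,-3)/10² = (-0.2000,-0.6000)
F = F_att + ΣF_rep = (5.8000,-5.8500)
p' = p + 1/5·F = (-6.8400,-3.1700)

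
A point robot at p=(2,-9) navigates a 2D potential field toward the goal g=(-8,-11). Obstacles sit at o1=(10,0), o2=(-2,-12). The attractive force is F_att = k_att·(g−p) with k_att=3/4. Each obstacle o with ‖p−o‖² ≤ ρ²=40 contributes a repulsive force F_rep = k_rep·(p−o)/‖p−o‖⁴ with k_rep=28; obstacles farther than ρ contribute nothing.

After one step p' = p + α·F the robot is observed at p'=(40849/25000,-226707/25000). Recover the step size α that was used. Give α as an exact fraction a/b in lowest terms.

F_att = 3/4·(g−p) = 3/4·(-10,-2) = (-7.5000,-1.5000)
o1: d²=145 > ρ²=40 → inactive
o2: d²=25 ≤ ρ²=40; F_rep = 28·(4,3)/25² = (0.1792,0.1344)
F = F_att + ΣF_rep = (-7.3208,-1.3656)
Δp = p'−p = (-0.3660,-0.0683); α = Δx/Fx = (-9151/25000) / (-9151/1250) = 1/20
check: Δy/Fy = (-1707/25000) / (-1707/1250) = 1/20 ✓

α = 1/20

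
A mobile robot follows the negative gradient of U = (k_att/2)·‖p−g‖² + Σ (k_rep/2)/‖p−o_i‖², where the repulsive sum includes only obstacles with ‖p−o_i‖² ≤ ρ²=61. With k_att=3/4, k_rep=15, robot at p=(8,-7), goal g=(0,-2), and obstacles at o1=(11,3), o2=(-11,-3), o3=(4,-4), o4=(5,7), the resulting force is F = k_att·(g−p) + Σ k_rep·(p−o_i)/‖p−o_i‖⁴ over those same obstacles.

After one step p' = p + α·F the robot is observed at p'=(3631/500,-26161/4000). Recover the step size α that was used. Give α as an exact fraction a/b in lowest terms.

F_att = 3/4·(g−p) = 3/4·(-8,5) = (-6.0000,3.7500)
o1: d²=109 > ρ²=61 → inactive
o2: d²=377 > ρ²=61 → inactive
o3: d²=25 ≤ ρ²=61; F_rep = 15·(4,-3)/25² = (0.0960,-0.0720)
o4: d²=205 > ρ²=61 → inactive
F = F_att + ΣF_rep = (-5.9040,3.6780)
Δp = p'−p = (-0.7380,0.4597); α = Δx/Fx = (-369/500) / (-738/125) = 1/8
check: Δy/Fy = (1839/4000) / (1839/500) = 1/8 ✓

α = 1/8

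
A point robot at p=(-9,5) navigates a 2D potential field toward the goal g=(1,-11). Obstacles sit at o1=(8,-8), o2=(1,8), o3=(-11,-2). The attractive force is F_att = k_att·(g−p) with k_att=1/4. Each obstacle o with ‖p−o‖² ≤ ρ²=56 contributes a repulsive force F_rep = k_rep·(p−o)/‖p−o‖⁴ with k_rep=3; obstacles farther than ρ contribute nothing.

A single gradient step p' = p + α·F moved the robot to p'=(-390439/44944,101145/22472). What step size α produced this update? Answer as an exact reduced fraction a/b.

F_att = 1/4·(g−p) = 1/4·(10,-16) = (2.5000,-4.0000)
o1: d²=458 > ρ²=56 → inactive
o2: d²=109 > ρ²=56 → inactive
o3: d²=53 ≤ ρ²=56; F_rep = 3·(2,7)/53² = (0.0021,0.0075)
F = F_att + ΣF_rep = (2.5021,-3.9925)
Δp = p'−p = (0.3128,-0.4991); α = Δx/Fx = (14057/44944) / (14057/5618) = 1/8
check: Δy/Fy = (-11215/22472) / (-11215/2809) = 1/8 ✓

α = 1/8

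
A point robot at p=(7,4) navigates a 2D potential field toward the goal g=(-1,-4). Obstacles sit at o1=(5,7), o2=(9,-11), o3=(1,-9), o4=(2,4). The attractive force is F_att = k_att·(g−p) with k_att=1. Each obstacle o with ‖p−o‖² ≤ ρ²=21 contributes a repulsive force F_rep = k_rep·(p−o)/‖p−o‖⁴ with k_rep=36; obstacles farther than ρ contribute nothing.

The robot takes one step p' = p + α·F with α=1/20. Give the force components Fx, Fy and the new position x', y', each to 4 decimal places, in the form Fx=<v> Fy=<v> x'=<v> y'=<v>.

F_att = 1·(g−p) = 1·(-8,-8) = (-8.0000,-8.0000)
o1: d²=13 ≤ ρ²=21; F_rep = 36·(2,-3)/13² = (0.4260,-0.6391)
o2: d²=229 > ρ²=21 → inactive
o3: d²=205 > ρ²=21 → inactive
o4: d²=25 > ρ²=21 → inactive
F = F_att + ΣF_rep = (-7.5740,-8.6391)
p' = p + 1/20·F = (6.6213,3.5680)

Fx=-7.5740 Fy=-8.6391 x'=6.6213 y'=3.5680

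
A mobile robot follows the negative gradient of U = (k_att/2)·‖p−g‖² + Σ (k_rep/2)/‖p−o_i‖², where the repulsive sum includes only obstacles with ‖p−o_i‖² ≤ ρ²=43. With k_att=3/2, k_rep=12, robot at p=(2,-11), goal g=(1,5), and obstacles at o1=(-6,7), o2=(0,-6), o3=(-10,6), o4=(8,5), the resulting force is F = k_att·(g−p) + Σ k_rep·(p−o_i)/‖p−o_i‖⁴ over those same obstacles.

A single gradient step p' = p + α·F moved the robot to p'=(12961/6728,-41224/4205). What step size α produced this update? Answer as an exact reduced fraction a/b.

F_att = 3/2·(g−p) = 3/2·(-1,16) = (-1.5000,24.0000)
o1: d²=388 > ρ²=43 → inactive
o2: d²=29 ≤ ρ²=43; F_rep = 12·(2,-5)/29² = (0.0285,-0.0713)
o3: d²=433 > ρ²=43 → inactive
o4: d²=292 > ρ²=43 → inactive
F = F_att + ΣF_rep = (-1.4715,23.9287)
Δp = p'−p = (-0.0736,1.1964); α = Δx/Fx = (-495/6728) / (-2475/1682) = 1/20
check: Δy/Fy = (5031/4205) / (20124/841) = 1/20 ✓

α = 1/20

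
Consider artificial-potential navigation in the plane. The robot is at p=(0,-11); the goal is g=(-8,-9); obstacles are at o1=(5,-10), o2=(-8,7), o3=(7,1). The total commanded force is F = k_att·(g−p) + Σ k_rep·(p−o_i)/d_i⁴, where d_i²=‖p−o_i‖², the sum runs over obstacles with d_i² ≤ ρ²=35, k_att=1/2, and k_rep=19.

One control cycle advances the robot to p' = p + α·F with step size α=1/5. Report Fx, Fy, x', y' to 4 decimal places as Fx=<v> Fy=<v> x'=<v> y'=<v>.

F_att = 1/2·(g−p) = 1/2·(-8,2) = (-4.0000,1.0000)
o1: d²=26 ≤ ρ²=35; F_rep = 19·(-5,-1)/26² = (-0.1405,-0.0281)
o2: d²=388 > ρ²=35 → inactive
o3: d²=193 > ρ²=35 → inactive
F = F_att + ΣF_rep = (-4.1405,0.9719)
p' = p + 1/5·F = (-0.8281,-10.8056)

Fx=-4.1405 Fy=0.9719 x'=-0.8281 y'=-10.8056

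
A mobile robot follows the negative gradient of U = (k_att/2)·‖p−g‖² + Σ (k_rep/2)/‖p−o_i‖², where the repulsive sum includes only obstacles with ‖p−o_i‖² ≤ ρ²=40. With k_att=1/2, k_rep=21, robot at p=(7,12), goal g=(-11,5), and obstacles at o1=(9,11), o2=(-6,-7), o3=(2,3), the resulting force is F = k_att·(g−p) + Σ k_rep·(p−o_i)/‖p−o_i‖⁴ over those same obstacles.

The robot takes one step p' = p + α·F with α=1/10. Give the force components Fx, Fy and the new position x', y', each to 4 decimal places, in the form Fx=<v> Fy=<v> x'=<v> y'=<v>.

Fx=-10.6800 Fy=-2.6600 x'=5.9320 y'=11.7340

F_att = 1/2·(g−p) = 1/2·(-18,-7) = (-9.0000,-3.5000)
o1: d²=5 ≤ ρ²=40; F_rep = 21·(-2,1)/5² = (-1.6800,0.8400)
o2: d²=530 > ρ²=40 → inactive
o3: d²=106 > ρ²=40 → inactive
F = F_att + ΣF_rep = (-10.6800,-2.6600)
p' = p + 1/10·F = (5.9320,11.7340)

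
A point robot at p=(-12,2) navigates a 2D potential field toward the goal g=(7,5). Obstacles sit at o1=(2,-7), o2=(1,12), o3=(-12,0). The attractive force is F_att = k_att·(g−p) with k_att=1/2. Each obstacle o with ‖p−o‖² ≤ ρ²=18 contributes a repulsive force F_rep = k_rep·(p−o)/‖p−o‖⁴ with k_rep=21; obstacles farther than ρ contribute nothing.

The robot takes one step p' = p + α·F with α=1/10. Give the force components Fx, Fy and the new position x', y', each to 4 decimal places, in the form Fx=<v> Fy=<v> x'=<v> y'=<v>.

Fx=9.5000 Fy=4.1250 x'=-11.0500 y'=2.4125

F_att = 1/2·(g−p) = 1/2·(19,3) = (9.5000,1.5000)
o1: d²=277 > ρ²=18 → inactive
o2: d²=269 > ρ²=18 → inactive
o3: d²=4 ≤ ρ²=18; F_rep = 21·(0,2)/4² = (0.0000,2.6250)
F = F_att + ΣF_rep = (9.5000,4.1250)
p' = p + 1/10·F = (-11.0500,2.4125)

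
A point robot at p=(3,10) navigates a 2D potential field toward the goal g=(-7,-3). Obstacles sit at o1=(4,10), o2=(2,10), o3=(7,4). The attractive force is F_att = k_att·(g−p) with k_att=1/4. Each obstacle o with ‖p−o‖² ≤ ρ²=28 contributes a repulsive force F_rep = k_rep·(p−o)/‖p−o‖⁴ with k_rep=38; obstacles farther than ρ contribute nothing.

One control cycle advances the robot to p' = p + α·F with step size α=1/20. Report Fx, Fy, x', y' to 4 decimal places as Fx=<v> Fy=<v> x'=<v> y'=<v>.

F_att = 1/4·(g−p) = 1/4·(-10,-13) = (-2.5000,-3.2500)
o1: d²=1 ≤ ρ²=28; F_rep = 38·(-1,0)/1² = (-38.0000,0.0000)
o2: d²=1 ≤ ρ²=28; F_rep = 38·(1,0)/1² = (38.0000,0.0000)
o3: d²=52 > ρ²=28 → inactive
F = F_att + ΣF_rep = (-2.5000,-3.2500)
p' = p + 1/20·F = (2.8750,9.8375)

Fx=-2.5000 Fy=-3.2500 x'=2.8750 y'=9.8375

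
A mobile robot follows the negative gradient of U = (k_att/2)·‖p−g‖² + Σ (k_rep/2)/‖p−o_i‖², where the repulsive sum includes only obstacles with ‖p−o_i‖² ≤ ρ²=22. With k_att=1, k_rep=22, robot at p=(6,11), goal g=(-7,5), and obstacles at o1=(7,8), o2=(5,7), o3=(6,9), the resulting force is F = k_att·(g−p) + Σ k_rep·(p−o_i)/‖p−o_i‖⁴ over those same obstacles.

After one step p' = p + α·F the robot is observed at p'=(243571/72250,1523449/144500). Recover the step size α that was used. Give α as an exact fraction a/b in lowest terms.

α = 1/5

F_att = 1·(g−p) = 1·(-13,-6) = (-13.0000,-6.0000)
o1: d²=10 ≤ ρ²=22; F_rep = 22·(-1,3)/10² = (-0.2200,0.6600)
o2: d²=17 ≤ ρ²=22; F_rep = 22·(1,4)/17² = (0.0761,0.3045)
o3: d²=4 ≤ ρ²=22; F_rep = 22·(0,2)/4² = (0.0000,2.7500)
F = F_att + ΣF_rep = (-13.1439,-2.2855)
Δp = p'−p = (-2.6288,-0.4571); α = Δx/Fx = (-189929/72250) / (-189929/14450) = 1/5
check: Δy/Fy = (-66051/144500) / (-66051/28900) = 1/5 ✓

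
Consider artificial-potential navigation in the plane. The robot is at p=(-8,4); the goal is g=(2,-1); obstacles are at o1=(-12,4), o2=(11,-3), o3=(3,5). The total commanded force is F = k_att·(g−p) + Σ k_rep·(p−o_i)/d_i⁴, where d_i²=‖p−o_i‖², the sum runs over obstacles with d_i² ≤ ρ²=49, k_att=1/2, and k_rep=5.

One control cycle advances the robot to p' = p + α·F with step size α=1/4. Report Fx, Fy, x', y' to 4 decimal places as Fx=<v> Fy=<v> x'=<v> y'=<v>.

Fx=5.0781 Fy=-2.5000 x'=-6.7305 y'=3.3750

F_att = 1/2·(g−p) = 1/2·(10,-5) = (5.0000,-2.5000)
o1: d²=16 ≤ ρ²=49; F_rep = 5·(4,0)/16² = (0.0781,0.0000)
o2: d²=410 > ρ²=49 → inactive
o3: d²=122 > ρ²=49 → inactive
F = F_att + ΣF_rep = (5.0781,-2.5000)
p' = p + 1/4·F = (-6.7305,3.3750)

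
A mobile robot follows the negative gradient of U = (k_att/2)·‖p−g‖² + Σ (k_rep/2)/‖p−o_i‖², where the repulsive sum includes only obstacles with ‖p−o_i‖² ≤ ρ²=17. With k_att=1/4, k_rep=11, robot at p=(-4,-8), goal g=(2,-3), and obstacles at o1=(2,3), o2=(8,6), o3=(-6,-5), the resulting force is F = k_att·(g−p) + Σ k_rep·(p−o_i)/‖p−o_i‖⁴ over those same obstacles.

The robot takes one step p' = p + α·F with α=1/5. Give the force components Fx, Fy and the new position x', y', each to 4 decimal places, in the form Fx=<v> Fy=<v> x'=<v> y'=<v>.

F_att = 1/4·(g−p) = 1/4·(6,5) = (1.5000,1.2500)
o1: d²=157 > ρ²=17 → inactive
o2: d²=340 > ρ²=17 → inactive
o3: d²=13 ≤ ρ²=17; F_rep = 11·(2,-3)/13² = (0.1302,-0.1953)
F = F_att + ΣF_rep = (1.6302,1.0547)
p' = p + 1/5·F = (-3.6740,-7.7891)

Fx=1.6302 Fy=1.0547 x'=-3.6740 y'=-7.7891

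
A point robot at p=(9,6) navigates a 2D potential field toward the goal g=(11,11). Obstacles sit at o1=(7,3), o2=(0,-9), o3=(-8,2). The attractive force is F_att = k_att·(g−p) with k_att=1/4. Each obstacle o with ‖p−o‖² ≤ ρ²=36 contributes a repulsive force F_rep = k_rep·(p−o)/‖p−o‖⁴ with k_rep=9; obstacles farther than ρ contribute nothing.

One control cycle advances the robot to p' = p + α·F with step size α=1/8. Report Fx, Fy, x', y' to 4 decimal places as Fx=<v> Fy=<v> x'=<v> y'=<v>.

F_att = 1/4·(g−p) = 1/4·(2,5) = (0.5000,1.2500)
o1: d²=13 ≤ ρ²=36; F_rep = 9·(2,3)/13² = (0.1065,0.1598)
o2: d²=306 > ρ²=36 → inactive
o3: d²=305 > ρ²=36 → inactive
F = F_att + ΣF_rep = (0.6065,1.4098)
p' = p + 1/8·F = (9.0758,6.1762)

Fx=0.6065 Fy=1.4098 x'=9.0758 y'=6.1762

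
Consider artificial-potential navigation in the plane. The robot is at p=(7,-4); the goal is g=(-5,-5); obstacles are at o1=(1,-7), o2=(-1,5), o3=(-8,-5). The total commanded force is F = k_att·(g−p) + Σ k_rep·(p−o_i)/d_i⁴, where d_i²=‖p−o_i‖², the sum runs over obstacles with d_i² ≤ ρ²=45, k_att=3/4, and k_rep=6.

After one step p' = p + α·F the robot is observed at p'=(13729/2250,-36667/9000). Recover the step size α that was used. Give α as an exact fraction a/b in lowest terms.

F_att = 3/4·(g−p) = 3/4·(-12,-1) = (-9.0000,-0.7500)
o1: d²=45 ≤ ρ²=45; F_rep = 6·(6,3)/45² = (0.0178,0.0089)
o2: d²=145 > ρ²=45 → inactive
o3: d²=226 > ρ²=45 → inactive
F = F_att + ΣF_rep = (-8.9822,-0.7411)
Δp = p'−p = (-0.8982,-0.0741); α = Δx/Fx = (-2021/2250) / (-2021/225) = 1/10
check: Δy/Fy = (-667/9000) / (-667/900) = 1/10 ✓

α = 1/10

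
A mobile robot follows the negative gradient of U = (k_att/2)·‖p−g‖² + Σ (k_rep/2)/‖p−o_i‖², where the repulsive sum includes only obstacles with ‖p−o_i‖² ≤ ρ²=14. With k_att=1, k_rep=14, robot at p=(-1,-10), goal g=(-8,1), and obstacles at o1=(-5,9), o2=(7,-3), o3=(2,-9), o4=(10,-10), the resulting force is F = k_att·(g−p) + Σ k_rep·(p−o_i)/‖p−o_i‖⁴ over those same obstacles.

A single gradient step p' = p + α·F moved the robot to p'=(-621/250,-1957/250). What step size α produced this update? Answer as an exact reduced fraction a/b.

F_att = 1·(g−p) = 1·(-7,11) = (-7.0000,11.0000)
o1: d²=377 > ρ²=14 → inactive
o2: d²=113 > ρ²=14 → inactive
o3: d²=10 ≤ ρ²=14; F_rep = 14·(-3,-1)/10² = (-0.4200,-0.1400)
o4: d²=121 > ρ²=14 → inactive
F = F_att + ΣF_rep = (-7.4200,10.8600)
Δp = p'−p = (-1.4840,2.1720); α = Δx/Fx = (-371/250) / (-371/50) = 1/5
check: Δy/Fy = (543/250) / (543/50) = 1/5 ✓

α = 1/5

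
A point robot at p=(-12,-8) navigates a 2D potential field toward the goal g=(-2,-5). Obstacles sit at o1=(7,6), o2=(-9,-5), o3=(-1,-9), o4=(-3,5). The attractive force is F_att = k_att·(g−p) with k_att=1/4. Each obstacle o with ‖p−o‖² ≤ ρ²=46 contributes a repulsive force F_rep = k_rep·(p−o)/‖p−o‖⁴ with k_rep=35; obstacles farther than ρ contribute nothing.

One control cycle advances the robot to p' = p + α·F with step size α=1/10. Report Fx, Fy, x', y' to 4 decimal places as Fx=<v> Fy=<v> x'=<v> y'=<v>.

Fx=2.1759 Fy=0.4259 x'=-11.7824 y'=-7.9574

F_att = 1/4·(g−p) = 1/4·(10,3) = (2.5000,0.7500)
o1: d²=557 > ρ²=46 → inactive
o2: d²=18 ≤ ρ²=46; F_rep = 35·(-3,-3)/18² = (-0.3241,-0.3241)
o3: d²=122 > ρ²=46 → inactive
o4: d²=250 > ρ²=46 → inactive
F = F_att + ΣF_rep = (2.1759,0.4259)
p' = p + 1/10·F = (-11.7824,-7.9574)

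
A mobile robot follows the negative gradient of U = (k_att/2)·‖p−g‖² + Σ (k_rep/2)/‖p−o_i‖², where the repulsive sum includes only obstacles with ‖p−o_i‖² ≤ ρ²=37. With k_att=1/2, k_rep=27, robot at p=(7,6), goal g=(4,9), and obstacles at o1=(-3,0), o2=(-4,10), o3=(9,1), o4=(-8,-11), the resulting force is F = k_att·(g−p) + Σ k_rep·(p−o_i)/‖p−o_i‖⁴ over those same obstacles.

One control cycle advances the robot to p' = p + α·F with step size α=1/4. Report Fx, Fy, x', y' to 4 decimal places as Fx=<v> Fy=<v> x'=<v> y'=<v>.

Fx=-1.5642 Fy=1.6605 x'=6.6089 y'=6.4151

F_att = 1/2·(g−p) = 1/2·(-3,3) = (-1.5000,1.5000)
o1: d²=136 > ρ²=37 → inactive
o2: d²=137 > ρ²=37 → inactive
o3: d²=29 ≤ ρ²=37; F_rep = 27·(-2,5)/29² = (-0.0642,0.1605)
o4: d²=514 > ρ²=37 → inactive
F = F_att + ΣF_rep = (-1.5642,1.6605)
p' = p + 1/4·F = (6.6089,6.4151)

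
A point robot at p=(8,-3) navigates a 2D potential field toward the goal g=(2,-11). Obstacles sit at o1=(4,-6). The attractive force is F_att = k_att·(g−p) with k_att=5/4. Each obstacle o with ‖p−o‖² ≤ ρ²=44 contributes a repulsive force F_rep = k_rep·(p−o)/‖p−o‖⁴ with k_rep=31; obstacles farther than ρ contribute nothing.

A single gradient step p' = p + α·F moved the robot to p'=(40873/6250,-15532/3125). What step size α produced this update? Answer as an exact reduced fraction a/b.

α = 1/5

F_att = 5/4·(g−p) = 5/4·(-6,-8) = (-7.5000,-10.0000)
o1: d²=25 ≤ ρ²=44; F_rep = 31·(4,3)/25² = (0.1984,0.1488)
F = F_att + ΣF_rep = (-7.3016,-9.8512)
Δp = p'−p = (-1.4603,-1.9702); α = Δx/Fx = (-9127/6250) / (-9127/1250) = 1/5
check: Δy/Fy = (-6157/3125) / (-6157/625) = 1/5 ✓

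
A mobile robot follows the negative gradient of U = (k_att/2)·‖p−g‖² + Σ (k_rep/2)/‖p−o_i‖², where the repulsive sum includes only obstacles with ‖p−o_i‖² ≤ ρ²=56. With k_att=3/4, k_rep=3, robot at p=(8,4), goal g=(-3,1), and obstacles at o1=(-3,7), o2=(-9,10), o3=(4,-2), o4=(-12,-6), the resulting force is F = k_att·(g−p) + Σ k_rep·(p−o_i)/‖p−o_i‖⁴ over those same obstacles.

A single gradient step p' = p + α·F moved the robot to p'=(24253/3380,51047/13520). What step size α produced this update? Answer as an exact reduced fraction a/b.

F_att = 3/4·(g−p) = 3/4·(-11,-3) = (-8.2500,-2.2500)
o1: d²=130 > ρ²=56 → inactive
o2: d²=325 > ρ²=56 → inactive
o3: d²=52 ≤ ρ²=56; F_rep = 3·(4,6)/52² = (0.0044,0.0067)
o4: d²=500 > ρ²=56 → inactive
F = F_att + ΣF_rep = (-8.2456,-2.2433)
Δp = p'−p = (-0.8246,-0.2243); α = Δx/Fx = (-2787/3380) / (-2787/338) = 1/10
check: Δy/Fy = (-3033/13520) / (-3033/1352) = 1/10 ✓

α = 1/10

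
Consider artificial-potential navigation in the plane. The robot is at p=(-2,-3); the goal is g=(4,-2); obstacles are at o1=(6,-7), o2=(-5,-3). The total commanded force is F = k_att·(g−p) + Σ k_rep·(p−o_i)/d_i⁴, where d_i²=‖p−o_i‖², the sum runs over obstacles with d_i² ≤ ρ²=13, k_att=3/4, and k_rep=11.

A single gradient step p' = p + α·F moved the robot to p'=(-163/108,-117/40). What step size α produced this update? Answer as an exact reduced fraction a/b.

F_att = 3/4·(g−p) = 3/4·(6,1) = (4.5000,0.7500)
o1: d²=80 > ρ²=13 → inactive
o2: d²=9 ≤ ρ²=13; F_rep = 11·(3,0)/9² = (0.4074,0.0000)
F = F_att + ΣF_rep = (4.9074,0.7500)
Δp = p'−p = (0.4907,0.0750); α = Δx/Fx = (53/108) / (265/54) = 1/10
check: Δy/Fy = (3/40) / (3/4) = 1/10 ✓

α = 1/10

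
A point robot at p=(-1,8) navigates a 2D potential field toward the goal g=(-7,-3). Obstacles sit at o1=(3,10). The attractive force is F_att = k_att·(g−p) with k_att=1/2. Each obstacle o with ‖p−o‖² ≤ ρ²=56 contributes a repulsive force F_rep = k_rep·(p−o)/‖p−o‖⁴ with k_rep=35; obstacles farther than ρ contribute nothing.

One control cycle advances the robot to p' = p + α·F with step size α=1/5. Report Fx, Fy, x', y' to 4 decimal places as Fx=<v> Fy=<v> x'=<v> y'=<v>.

F_att = 1/2·(g−p) = 1/2·(-6,-11) = (-3.0000,-5.5000)
o1: d²=20 ≤ ρ²=56; F_rep = 35·(-4,-2)/20² = (-0.3500,-0.1750)
F = F_att + ΣF_rep = (-3.3500,-5.6750)
p' = p + 1/5·F = (-1.6700,6.8650)

Fx=-3.3500 Fy=-5.6750 x'=-1.6700 y'=6.8650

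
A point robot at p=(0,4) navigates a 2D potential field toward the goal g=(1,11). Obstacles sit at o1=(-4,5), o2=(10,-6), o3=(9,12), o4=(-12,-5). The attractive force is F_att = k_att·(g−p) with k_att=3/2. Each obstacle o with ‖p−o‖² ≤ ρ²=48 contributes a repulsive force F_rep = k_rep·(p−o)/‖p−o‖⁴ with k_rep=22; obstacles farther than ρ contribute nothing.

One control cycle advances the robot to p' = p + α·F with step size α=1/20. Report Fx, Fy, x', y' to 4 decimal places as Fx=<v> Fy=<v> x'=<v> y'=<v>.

F_att = 3/2·(g−p) = 3/2·(1,7) = (1.5000,10.5000)
o1: d²=17 ≤ ρ²=48; F_rep = 22·(4,-1)/17² = (0.3045,-0.0761)
o2: d²=200 > ρ²=48 → inactive
o3: d²=145 > ρ²=48 → inactive
o4: d²=225 > ρ²=48 → inactive
F = F_att + ΣF_rep = (1.8045,10.4239)
p' = p + 1/20·F = (0.0902,4.5212)

Fx=1.8045 Fy=10.4239 x'=0.0902 y'=4.5212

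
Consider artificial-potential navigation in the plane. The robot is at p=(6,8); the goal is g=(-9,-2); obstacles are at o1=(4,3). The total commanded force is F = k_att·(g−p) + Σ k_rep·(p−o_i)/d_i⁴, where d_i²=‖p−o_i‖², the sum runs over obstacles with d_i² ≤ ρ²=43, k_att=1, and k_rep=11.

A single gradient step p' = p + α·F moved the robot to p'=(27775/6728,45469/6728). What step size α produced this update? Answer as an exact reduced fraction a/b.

F_att = 1·(g−p) = 1·(-15,-10) = (-15.0000,-10.0000)
o1: d²=29 ≤ ρ²=43; F_rep = 11·(2,5)/29² = (0.0262,0.0654)
F = F_att + ΣF_rep = (-14.9738,-9.9346)
Δp = p'−p = (-1.8717,-1.2418); α = Δx/Fx = (-12593/6728) / (-12593/841) = 1/8
check: Δy/Fy = (-8355/6728) / (-8355/841) = 1/8 ✓

α = 1/8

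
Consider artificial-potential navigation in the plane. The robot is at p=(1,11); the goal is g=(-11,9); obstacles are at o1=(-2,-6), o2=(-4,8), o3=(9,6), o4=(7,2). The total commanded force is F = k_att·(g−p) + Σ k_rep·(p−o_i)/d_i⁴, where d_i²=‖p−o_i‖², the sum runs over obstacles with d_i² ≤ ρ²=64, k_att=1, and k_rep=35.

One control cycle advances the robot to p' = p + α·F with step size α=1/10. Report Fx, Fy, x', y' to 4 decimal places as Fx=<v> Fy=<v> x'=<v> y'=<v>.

F_att = 1·(g−p) = 1·(-12,-2) = (-12.0000,-2.0000)
o1: d²=298 > ρ²=64 → inactive
o2: d²=34 ≤ ρ²=64; F_rep = 35·(5,3)/34² = (0.1514,0.0908)
o3: d²=89 > ρ²=64 → inactive
o4: d²=117 > ρ²=64 → inactive
F = F_att + ΣF_rep = (-11.8486,-1.9092)
p' = p + 1/10·F = (-0.1849,10.8091)

Fx=-11.8486 Fy=-1.9092 x'=-0.1849 y'=10.8091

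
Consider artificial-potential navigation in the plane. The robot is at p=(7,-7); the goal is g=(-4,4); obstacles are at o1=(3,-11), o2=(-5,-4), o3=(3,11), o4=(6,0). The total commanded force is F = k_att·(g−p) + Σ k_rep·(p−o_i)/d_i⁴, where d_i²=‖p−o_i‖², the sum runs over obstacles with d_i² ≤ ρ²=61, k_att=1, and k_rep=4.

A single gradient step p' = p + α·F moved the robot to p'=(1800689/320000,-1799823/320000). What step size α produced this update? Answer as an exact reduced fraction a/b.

F_att = 1·(g−p) = 1·(-11,11) = (-11.0000,11.0000)
o1: d²=32 ≤ ρ²=61; F_rep = 4·(4,4)/32² = (0.0156,0.0156)
o2: d²=153 > ρ²=61 → inactive
o3: d²=340 > ρ²=61 → inactive
o4: d²=50 ≤ ρ²=61; F_rep = 4·(1,-7)/50² = (0.0016,-0.0112)
F = F_att + ΣF_rep = (-10.9828,11.0044)
Δp = p'−p = (-1.3728,1.3756); α = Δx/Fx = (-439311/320000) / (-439311/40000) = 1/8
check: Δy/Fy = (440177/320000) / (440177/40000) = 1/8 ✓

α = 1/8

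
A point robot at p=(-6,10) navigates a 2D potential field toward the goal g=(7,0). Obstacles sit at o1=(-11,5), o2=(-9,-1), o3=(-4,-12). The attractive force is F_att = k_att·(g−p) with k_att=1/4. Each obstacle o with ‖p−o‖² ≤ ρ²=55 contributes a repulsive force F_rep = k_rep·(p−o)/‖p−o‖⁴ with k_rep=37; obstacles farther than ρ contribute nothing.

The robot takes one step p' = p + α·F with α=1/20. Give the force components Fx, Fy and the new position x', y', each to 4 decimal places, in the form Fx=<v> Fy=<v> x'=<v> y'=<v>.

F_att = 1/4·(g−p) = 1/4·(13,-10) = (3.2500,-2.5000)
o1: d²=50 ≤ ρ²=55; F_rep = 37·(5,5)/50² = (0.0740,0.0740)
o2: d²=130 > ρ²=55 → inactive
o3: d²=488 > ρ²=55 → inactive
F = F_att + ΣF_rep = (3.3240,-2.4260)
p' = p + 1/20·F = (-5.8338,9.8787)

Fx=3.3240 Fy=-2.4260 x'=-5.8338 y'=9.8787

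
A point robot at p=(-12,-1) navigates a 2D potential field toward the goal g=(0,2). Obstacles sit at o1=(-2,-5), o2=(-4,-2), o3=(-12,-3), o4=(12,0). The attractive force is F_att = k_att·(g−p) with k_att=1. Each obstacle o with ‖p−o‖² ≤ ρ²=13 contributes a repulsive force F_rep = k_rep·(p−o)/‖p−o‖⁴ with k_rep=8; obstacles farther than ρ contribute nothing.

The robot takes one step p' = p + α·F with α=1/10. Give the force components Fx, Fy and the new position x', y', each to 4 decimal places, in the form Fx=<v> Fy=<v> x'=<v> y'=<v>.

F_att = 1·(g−p) = 1·(12,3) = (12.0000,3.0000)
o1: d²=116 > ρ²=13 → inactive
o2: d²=65 > ρ²=13 → inactive
o3: d²=4 ≤ ρ²=13; F_rep = 8·(0,2)/4² = (0.0000,1.0000)
o4: d²=577 > ρ²=13 → inactive
F = F_att + ΣF_rep = (12.0000,4.0000)
p' = p + 1/10·F = (-10.8000,-0.6000)

Fx=12.0000 Fy=4.0000 x'=-10.8000 y'=-0.6000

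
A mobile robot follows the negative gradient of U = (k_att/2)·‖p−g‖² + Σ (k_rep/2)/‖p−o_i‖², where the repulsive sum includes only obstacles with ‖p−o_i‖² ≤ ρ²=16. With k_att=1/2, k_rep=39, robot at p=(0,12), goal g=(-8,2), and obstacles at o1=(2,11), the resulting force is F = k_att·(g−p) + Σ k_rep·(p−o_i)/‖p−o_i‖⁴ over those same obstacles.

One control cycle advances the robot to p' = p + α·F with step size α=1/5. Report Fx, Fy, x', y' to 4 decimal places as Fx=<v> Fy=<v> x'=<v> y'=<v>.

Fx=-7.1200 Fy=-3.4400 x'=-1.4240 y'=11.3120

F_att = 1/2·(g−p) = 1/2·(-8,-10) = (-4.0000,-5.0000)
o1: d²=5 ≤ ρ²=16; F_rep = 39·(-2,1)/5² = (-3.1200,1.5600)
F = F_att + ΣF_rep = (-7.1200,-3.4400)
p' = p + 1/5·F = (-1.4240,11.3120)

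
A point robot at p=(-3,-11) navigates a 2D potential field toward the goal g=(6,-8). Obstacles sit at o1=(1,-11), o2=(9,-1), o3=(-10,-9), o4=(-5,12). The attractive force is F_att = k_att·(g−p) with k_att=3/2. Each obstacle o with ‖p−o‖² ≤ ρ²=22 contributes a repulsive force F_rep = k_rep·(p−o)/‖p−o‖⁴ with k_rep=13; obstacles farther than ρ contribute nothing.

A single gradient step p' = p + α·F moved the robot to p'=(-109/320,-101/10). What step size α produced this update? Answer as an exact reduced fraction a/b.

F_att = 3/2·(g−p) = 3/2·(9,3) = (13.5000,4.5000)
o1: d²=16 ≤ ρ²=22; F_rep = 13·(-4,0)/16² = (-0.2031,0.0000)
o2: d²=244 > ρ²=22 → inactive
o3: d²=53 > ρ²=22 → inactive
o4: d²=533 > ρ²=22 → inactive
F = F_att + ΣF_rep = (13.2969,4.5000)
Δp = p'−p = (2.6594,0.9000); α = Δx/Fx = (851/320) / (851/64) = 1/5
check: Δy/Fy = (9/10) / (9/2) = 1/5 ✓

α = 1/5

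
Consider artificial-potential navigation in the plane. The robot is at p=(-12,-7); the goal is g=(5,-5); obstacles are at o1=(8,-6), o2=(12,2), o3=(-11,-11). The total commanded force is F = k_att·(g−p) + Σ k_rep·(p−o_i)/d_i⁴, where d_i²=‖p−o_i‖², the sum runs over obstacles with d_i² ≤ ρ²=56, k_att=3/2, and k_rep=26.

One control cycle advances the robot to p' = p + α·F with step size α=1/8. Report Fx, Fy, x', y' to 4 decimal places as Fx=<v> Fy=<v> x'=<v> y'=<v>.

F_att = 3/2·(g−p) = 3/2·(17,2) = (25.5000,3.0000)
o1: d²=401 > ρ²=56 → inactive
o2: d²=657 > ρ²=56 → inactive
o3: d²=17 ≤ ρ²=56; F_rep = 26·(-1,4)/17² = (-0.0900,0.3599)
F = F_att + ΣF_rep = (25.4100,3.3599)
p' = p + 1/8·F = (-8.8237,-6.5800)

Fx=25.4100 Fy=3.3599 x'=-8.8237 y'=-6.5800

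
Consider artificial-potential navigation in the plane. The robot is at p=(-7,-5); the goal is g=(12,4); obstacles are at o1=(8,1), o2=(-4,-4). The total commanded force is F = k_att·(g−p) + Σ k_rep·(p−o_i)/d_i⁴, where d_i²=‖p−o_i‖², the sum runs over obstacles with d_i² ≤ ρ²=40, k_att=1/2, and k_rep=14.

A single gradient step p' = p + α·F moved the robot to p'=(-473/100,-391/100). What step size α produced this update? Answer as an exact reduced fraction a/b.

F_att = 1/2·(g−p) = 1/2·(19,9) = (9.5000,4.5000)
o1: d²=261 > ρ²=40 → inactive
o2: d²=10 ≤ ρ²=40; F_rep = 14·(-3,-1)/10² = (-0.4200,-0.1400)
F = F_att + ΣF_rep = (9.0800,4.3600)
Δp = p'−p = (2.2700,1.0900); α = Δx/Fx = (227/100) / (227/25) = 1/4
check: Δy/Fy = (109/100) / (109/25) = 1/4 ✓

α = 1/4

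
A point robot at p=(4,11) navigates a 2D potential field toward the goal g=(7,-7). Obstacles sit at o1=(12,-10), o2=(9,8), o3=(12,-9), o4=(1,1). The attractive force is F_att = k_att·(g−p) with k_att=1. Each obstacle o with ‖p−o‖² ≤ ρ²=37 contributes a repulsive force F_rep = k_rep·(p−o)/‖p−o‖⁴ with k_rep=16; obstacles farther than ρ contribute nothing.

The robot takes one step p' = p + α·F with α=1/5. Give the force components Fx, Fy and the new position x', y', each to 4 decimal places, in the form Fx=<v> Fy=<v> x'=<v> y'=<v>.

Fx=2.9308 Fy=-17.9585 x'=4.5862 y'=7.4083

F_att = 1·(g−p) = 1·(3,-18) = (3.0000,-18.0000)
o1: d²=505 > ρ²=37 → inactive
o2: d²=34 ≤ ρ²=37; F_rep = 16·(-5,3)/34² = (-0.0692,0.0415)
o3: d²=464 > ρ²=37 → inactive
o4: d²=109 > ρ²=37 → inactive
F = F_att + ΣF_rep = (2.9308,-17.9585)
p' = p + 1/5·F = (4.5862,7.4083)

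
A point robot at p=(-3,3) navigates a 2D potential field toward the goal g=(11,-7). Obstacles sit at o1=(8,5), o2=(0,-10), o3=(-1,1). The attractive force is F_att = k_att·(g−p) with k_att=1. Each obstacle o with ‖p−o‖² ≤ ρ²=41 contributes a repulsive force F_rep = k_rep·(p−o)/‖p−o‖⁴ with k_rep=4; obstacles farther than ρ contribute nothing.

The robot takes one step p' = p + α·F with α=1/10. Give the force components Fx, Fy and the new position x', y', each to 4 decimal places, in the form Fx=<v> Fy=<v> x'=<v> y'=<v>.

Fx=13.8750 Fy=-9.8750 x'=-1.6125 y'=2.0125

F_att = 1·(g−p) = 1·(14,-10) = (14.0000,-10.0000)
o1: d²=125 > ρ²=41 → inactive
o2: d²=178 > ρ²=41 → inactive
o3: d²=8 ≤ ρ²=41; F_rep = 4·(-2,2)/8² = (-0.1250,0.1250)
F = F_att + ΣF_rep = (13.8750,-9.8750)
p' = p + 1/10·F = (-1.6125,2.0125)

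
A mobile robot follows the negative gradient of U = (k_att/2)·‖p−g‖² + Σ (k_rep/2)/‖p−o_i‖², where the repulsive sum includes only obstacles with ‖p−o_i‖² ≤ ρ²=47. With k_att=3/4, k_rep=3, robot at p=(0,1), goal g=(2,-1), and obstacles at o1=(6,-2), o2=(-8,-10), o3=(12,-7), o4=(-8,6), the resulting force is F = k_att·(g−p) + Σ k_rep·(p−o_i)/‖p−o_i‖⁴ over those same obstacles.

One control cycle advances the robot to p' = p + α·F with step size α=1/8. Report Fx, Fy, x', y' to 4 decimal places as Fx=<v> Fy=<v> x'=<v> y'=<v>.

F_att = 3/4·(g−p) = 3/4·(2,-2) = (1.5000,-1.5000)
o1: d²=45 ≤ ρ²=47; F_rep = 3·(-6,3)/45² = (-0.0089,0.0044)
o2: d²=185 > ρ²=47 → inactive
o3: d²=208 > ρ²=47 → inactive
o4: d²=89 > ρ²=47 → inactive
F = F_att + ΣF_rep = (1.4911,-1.4956)
p' = p + 1/8·F = (0.1864,0.8131)

Fx=1.4911 Fy=-1.4956 x'=0.1864 y'=0.8131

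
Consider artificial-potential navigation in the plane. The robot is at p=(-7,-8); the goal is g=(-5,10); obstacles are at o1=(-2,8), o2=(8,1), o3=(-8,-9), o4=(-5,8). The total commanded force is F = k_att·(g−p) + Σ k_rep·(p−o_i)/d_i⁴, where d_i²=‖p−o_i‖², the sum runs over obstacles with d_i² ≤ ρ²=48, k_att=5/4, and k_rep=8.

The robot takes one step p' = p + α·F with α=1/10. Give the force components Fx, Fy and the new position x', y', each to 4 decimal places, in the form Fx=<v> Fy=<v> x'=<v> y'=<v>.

Fx=4.5000 Fy=24.5000 x'=-6.5500 y'=-5.5500

F_att = 5/4·(g−p) = 5/4·(2,18) = (2.5000,22.5000)
o1: d²=281 > ρ²=48 → inactive
o2: d²=306 > ρ²=48 → inactive
o3: d²=2 ≤ ρ²=48; F_rep = 8·(1,1)/2² = (2.0000,2.0000)
o4: d²=260 > ρ²=48 → inactive
F = F_att + ΣF_rep = (4.5000,24.5000)
p' = p + 1/10·F = (-6.5500,-5.5500)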